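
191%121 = 70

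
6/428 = 3/214=0.01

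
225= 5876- 5651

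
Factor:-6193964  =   - 2^2*7^1 * 157^1*1409^1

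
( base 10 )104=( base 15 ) 6E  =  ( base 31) 3b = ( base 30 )3E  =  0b1101000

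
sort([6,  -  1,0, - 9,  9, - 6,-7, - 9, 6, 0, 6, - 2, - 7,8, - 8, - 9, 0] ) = [-9, - 9, - 9, - 8, - 7, - 7,- 6, - 2,-1, 0 , 0, 0, 6, 6, 6,8, 9 ] 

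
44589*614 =27377646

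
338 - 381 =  - 43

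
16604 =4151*4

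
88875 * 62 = 5510250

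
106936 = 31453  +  75483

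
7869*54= 424926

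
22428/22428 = 1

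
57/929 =57/929= 0.06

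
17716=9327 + 8389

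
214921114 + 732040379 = 946961493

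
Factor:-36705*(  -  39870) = 1463428350   =  2^1* 3^3 * 5^2*443^1*2447^1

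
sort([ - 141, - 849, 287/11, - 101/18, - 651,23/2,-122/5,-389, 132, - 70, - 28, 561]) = [ -849,-651, - 389, - 141 , - 70, - 28,-122/5, - 101/18, 23/2,287/11, 132,561 ]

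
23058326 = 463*49802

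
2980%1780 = 1200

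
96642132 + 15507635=112149767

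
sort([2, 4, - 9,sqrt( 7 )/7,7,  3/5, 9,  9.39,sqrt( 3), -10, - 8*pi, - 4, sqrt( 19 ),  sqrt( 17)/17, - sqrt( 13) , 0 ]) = [ - 8*pi, - 10, - 9, -4, - sqrt( 13),0, sqrt( 17 ) /17, sqrt( 7)/7, 3/5, sqrt( 3), 2,  4, sqrt( 19 ), 7, 9, 9.39 ]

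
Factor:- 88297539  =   - 3^1 * 11^1*2675683^1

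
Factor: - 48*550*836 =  - 22070400 = - 2^7*3^1  *5^2*11^2*19^1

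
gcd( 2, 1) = 1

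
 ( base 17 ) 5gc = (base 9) 2331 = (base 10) 1729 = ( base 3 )2101001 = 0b11011000001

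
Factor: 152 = 2^3*19^1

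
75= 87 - 12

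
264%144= 120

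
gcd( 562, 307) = 1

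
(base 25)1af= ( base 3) 1012222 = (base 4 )31322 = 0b1101111010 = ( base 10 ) 890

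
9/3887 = 9/3887 = 0.00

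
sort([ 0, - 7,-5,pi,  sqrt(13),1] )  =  [ - 7, - 5,0,  1 , pi,sqrt( 13 ) ] 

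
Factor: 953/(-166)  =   -2^(-1)*83^( - 1 ) * 953^1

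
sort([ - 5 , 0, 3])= [- 5,0, 3 ]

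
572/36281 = 572/36281=0.02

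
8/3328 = 1/416 = 0.00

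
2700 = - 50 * ( - 54 )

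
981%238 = 29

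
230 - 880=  - 650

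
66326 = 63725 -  - 2601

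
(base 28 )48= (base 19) 66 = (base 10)120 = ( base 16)78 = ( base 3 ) 11110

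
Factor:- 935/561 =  - 5/3= - 3^(-1)*5^1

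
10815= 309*35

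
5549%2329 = 891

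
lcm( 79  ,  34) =2686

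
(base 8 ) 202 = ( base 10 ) 130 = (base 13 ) a0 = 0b10000010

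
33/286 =3/26 = 0.12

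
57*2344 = 133608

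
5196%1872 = 1452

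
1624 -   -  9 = 1633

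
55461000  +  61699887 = 117160887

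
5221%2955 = 2266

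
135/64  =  2+7/64=2.11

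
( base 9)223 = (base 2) 10110111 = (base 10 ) 183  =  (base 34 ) 5D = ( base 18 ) A3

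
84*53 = 4452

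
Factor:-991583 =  - 761^1*1303^1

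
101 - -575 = 676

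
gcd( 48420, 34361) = 1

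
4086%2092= 1994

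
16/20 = 4/5 = 0.80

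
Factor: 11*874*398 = 2^2*11^1*19^1*23^1*199^1 = 3826372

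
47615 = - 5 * (-9523)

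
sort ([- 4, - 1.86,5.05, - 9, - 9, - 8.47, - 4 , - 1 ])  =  [ - 9,-9, - 8.47, - 4, - 4,-1.86, - 1,5.05]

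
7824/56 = 139 + 5/7 = 139.71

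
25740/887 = 25740/887 = 29.02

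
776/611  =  776/611  =  1.27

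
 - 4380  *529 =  - 2317020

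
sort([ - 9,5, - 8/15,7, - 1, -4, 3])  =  [ - 9, - 4, - 1, - 8/15, 3,  5, 7]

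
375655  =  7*53665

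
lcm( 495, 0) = 0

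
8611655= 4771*1805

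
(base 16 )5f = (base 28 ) 3B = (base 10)95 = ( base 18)55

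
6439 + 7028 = 13467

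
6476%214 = 56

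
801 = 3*267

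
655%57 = 28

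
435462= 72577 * 6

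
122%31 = 29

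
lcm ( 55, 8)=440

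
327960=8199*40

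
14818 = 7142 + 7676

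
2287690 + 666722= 2954412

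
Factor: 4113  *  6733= 27692829 =3^2*457^1 * 6733^1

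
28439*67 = 1905413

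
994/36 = 497/18 = 27.61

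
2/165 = 2/165= 0.01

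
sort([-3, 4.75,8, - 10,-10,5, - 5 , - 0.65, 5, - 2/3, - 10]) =[-10, - 10, - 10, - 5, - 3,  -  2/3, - 0.65, 4.75, 5,5,8] 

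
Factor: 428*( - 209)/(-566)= 44726/283 = 2^1 * 11^1*19^1*107^1*283^( - 1 )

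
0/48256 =0= 0.00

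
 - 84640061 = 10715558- 95355619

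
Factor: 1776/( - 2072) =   -  6/7 = -  2^1*3^1*7^( - 1 )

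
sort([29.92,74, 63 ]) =[29.92,63, 74] 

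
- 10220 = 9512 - 19732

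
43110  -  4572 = 38538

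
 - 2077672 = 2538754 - 4616426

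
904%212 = 56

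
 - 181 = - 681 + 500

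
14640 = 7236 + 7404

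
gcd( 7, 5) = 1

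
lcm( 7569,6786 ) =196794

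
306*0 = 0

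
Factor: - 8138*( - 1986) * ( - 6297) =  - 2^2 *3^2 * 13^1 * 313^1*331^1*2099^1 = - 101772542196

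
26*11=286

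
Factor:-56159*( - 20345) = 5^1*13^1*89^1*313^1* 631^1 = 1142554855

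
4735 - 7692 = -2957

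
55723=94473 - 38750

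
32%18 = 14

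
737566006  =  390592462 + 346973544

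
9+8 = 17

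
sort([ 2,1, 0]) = [0,  1,2]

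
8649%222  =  213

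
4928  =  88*56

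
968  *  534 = 516912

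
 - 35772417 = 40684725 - 76457142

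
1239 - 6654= - 5415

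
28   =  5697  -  5669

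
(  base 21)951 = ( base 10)4075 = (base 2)111111101011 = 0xfeb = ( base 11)3075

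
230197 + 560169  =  790366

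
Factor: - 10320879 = - 3^1 * 3440293^1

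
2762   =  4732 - 1970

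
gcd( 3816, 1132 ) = 4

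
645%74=53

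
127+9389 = 9516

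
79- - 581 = 660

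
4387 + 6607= 10994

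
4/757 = 4/757=   0.01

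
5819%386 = 29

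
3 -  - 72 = 75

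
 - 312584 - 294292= - 606876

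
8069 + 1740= 9809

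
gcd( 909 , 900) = 9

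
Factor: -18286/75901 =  - 2^1* 7^( -2) * 41^1*223^1 * 1549^ ( - 1)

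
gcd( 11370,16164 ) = 6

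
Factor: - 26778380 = - 2^2*5^1 * 37^1 * 36187^1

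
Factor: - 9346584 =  - 2^3*3^1 * 13^1 * 29^1*1033^1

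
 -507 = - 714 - -207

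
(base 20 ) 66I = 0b100111101010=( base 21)5fi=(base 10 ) 2538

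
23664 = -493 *( - 48)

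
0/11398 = 0  =  0.00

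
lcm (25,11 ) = 275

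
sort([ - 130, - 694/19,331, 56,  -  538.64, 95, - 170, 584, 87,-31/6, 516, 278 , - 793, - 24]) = [ - 793, - 538.64, - 170, -130, - 694/19, - 24, - 31/6, 56, 87, 95,278, 331, 516, 584]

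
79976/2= 39988  =  39988.00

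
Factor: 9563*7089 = 67792107 = 3^1*17^1*73^1 * 131^1*139^1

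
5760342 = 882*6531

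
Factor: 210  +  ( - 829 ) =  - 619^1 =- 619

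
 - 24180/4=-6045 = - 6045.00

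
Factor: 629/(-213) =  - 3^( - 1)*17^1*37^1*71^( - 1)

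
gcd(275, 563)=1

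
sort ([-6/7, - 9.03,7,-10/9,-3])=[ - 9.03, - 3, - 10/9, - 6/7,7]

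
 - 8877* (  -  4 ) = 35508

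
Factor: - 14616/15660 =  - 14/15 = - 2^1*3^(  -  1 )*5^( - 1 )*7^1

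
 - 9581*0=0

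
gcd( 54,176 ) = 2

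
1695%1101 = 594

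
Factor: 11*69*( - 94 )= - 71346 = -2^1 *3^1*11^1*23^1*47^1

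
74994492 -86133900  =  - 11139408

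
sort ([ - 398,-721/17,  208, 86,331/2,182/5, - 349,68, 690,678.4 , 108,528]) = [-398, - 349, - 721/17,182/5 , 68,86,  108, 331/2, 208, 528,678.4,690] 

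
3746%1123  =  377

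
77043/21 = 3668 + 5/7 = 3668.71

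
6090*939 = 5718510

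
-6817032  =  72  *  (- 94681) 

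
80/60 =4/3 = 1.33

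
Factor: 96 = 2^5 * 3^1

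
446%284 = 162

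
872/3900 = 218/975 = 0.22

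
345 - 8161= - 7816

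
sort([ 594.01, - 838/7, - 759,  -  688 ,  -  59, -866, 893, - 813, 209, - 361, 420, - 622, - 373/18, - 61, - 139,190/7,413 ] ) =[ -866  ,  -  813,  -  759,-688, - 622,-361, - 139,  -  838/7, - 61, - 59, - 373/18,190/7,209,413,420,594.01, 893]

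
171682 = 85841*2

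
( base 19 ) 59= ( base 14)76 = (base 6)252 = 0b1101000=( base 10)104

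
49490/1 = 49490 =49490.00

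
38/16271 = 38/16271 = 0.00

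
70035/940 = 14007/188 = 74.51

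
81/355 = 81/355 = 0.23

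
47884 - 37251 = 10633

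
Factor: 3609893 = 7^1*43^1 * 67^1*179^1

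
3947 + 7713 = 11660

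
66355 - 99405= - 33050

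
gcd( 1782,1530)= 18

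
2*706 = 1412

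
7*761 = 5327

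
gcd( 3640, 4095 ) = 455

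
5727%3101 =2626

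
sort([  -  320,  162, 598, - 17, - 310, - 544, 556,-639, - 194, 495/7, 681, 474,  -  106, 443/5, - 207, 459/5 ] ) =[ - 639, - 544, - 320, - 310, -207, -194, - 106, - 17,495/7, 443/5, 459/5 , 162, 474, 556, 598, 681] 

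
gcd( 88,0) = 88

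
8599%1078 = 1053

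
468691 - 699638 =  - 230947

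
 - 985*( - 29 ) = 28565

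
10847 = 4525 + 6322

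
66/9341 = 66/9341 = 0.01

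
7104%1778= 1770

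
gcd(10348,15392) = 52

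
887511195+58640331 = 946151526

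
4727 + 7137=11864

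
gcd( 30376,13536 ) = 8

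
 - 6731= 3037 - 9768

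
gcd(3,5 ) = 1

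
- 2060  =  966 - 3026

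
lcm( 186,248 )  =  744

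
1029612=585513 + 444099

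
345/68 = 5+5/68 = 5.07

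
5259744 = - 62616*( - 84)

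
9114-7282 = 1832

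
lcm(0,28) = 0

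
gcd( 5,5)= 5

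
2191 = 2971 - 780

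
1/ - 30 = -1 + 29/30 = -0.03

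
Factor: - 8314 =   -  2^1*4157^1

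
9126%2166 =462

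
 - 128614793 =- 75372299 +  - 53242494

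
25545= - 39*(-655)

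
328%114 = 100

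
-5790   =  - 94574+88784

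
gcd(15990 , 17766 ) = 6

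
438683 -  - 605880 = 1044563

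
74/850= 37/425 =0.09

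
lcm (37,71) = 2627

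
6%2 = 0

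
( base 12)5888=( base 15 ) 2deb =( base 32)9L8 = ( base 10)9896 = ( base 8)23250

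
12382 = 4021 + 8361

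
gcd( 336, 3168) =48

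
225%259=225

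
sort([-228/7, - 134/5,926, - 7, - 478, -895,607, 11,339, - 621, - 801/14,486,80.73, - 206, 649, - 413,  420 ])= [- 895, - 621, - 478,-413, - 206, - 801/14,-228/7, - 134/5, - 7,11 , 80.73,339 , 420,  486,607,649, 926] 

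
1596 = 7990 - 6394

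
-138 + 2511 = 2373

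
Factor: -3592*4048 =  - 2^7*11^1*23^1 * 449^1=- 14540416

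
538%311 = 227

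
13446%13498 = 13446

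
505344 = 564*896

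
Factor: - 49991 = -49991^1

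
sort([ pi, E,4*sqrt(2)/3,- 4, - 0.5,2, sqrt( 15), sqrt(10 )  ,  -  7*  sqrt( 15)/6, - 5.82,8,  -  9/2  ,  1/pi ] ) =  [ - 5.82, - 7*sqrt( 15)/6, - 9/2, -4, - 0.5,1/pi,4*sqrt (2)/3,2, E,pi, sqrt( 10),sqrt( 15) , 8 ] 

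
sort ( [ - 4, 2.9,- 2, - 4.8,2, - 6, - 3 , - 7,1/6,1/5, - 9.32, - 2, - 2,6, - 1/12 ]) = [ - 9.32, - 7,-6, - 4.8,-4, - 3, - 2, - 2, - 2  , - 1/12 , 1/6,1/5,  2,2.9,6]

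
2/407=2/407 = 0.00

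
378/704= 189/352 = 0.54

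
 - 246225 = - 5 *49245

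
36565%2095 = 950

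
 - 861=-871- - 10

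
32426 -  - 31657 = 64083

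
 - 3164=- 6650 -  - 3486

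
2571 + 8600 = 11171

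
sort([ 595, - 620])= [ - 620, 595 ] 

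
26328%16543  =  9785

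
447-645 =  - 198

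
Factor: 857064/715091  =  984/821 = 2^3*3^1*41^1*821^( - 1 )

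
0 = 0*89870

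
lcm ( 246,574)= 1722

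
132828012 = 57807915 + 75020097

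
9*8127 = 73143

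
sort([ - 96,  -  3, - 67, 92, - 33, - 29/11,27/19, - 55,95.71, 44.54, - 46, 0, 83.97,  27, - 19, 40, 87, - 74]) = [ - 96, - 74, - 67, - 55, - 46,-33, - 19, - 3, - 29/11, 0, 27/19,27,40, 44.54, 83.97, 87,  92, 95.71 ] 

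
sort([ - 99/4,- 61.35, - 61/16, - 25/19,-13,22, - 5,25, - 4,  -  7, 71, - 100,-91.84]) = [ - 100, - 91.84, - 61.35, - 99/4,- 13, - 7, - 5, - 4,  -  61/16,-25/19,22, 25,  71 ] 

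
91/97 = 91/97 = 0.94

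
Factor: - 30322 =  - 2^1*15161^1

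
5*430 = 2150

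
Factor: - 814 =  - 2^1*11^1*37^1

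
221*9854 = 2177734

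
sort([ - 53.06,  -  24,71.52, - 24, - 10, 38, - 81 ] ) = [-81,-53.06, - 24,-24, -10 , 38,71.52 ]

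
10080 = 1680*6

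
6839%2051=686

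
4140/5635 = 36/49 = 0.73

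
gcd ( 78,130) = 26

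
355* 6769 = 2402995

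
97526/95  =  97526/95 =1026.59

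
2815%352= 351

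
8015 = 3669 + 4346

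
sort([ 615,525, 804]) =[ 525,615, 804]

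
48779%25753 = 23026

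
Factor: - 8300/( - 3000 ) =83/30 = 2^(  -  1 )*3^( - 1) * 5^(-1)*83^1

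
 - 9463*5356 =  - 50683828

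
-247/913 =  - 247/913 = - 0.27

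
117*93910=10987470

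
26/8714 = 13/4357 =0.00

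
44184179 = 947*46657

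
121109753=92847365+28262388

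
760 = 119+641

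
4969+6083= 11052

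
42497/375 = 113 + 122/375 = 113.33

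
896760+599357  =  1496117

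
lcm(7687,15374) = 15374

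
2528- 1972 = 556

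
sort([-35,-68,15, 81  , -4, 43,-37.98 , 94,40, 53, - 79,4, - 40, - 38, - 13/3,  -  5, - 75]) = [-79,-75, - 68,-40,-38, - 37.98, - 35,-5, -13/3, - 4, 4, 15, 40, 43, 53, 81,94] 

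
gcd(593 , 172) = 1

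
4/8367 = 4/8367 = 0.00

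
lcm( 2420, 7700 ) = 84700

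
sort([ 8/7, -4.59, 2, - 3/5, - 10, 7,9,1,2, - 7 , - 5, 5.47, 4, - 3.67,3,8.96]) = [-10, - 7, - 5, - 4.59,-3.67, - 3/5, 1, 8/7,2,2,3,4,  5.47,7, 8.96,9]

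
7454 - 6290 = 1164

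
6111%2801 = 509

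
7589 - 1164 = 6425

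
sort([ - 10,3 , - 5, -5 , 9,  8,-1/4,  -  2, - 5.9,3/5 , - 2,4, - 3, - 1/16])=[ - 10, - 5.9, - 5  , - 5 ,- 3, -2,-2,-1/4, - 1/16, 3/5,3,  4, 8, 9]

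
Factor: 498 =2^1*3^1 * 83^1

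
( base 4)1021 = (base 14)53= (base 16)49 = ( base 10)73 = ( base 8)111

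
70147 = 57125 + 13022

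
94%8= 6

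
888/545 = 1 + 343/545 = 1.63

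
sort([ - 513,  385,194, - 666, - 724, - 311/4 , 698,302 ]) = [ - 724, - 666, - 513 , -311/4,194,302,  385 , 698 ] 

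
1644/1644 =1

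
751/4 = 751/4  =  187.75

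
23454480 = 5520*4249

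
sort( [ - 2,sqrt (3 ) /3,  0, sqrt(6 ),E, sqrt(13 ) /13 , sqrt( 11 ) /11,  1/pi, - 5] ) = [ - 5, - 2, 0,sqrt( 13)/13,  sqrt(11 )/11,1/pi, sqrt (3 ) /3, sqrt( 6), E]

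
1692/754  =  846/377 = 2.24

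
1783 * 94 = 167602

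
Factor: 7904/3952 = 2= 2^1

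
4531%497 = 58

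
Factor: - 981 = - 3^2*109^1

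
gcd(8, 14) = 2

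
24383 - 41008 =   -  16625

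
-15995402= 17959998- 33955400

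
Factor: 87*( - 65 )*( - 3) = 16965 = 3^2*5^1*13^1*29^1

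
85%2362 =85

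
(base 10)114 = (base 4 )1302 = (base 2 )1110010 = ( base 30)3O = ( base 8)162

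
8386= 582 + 7804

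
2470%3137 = 2470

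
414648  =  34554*12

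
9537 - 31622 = -22085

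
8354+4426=12780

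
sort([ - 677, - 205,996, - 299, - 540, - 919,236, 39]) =[ - 919, - 677, - 540,-299, - 205, 39, 236,996] 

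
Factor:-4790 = -2^1*5^1*479^1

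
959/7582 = 959/7582 = 0.13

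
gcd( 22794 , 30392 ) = 7598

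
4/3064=1/766 =0.00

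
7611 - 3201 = 4410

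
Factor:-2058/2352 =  - 7/8 = -2^ (-3)*7^1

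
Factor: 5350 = 2^1*5^2*107^1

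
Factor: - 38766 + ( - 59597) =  - 19^1*31^1*167^1  =  -  98363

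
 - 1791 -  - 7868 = 6077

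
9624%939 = 234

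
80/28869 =80/28869 = 0.00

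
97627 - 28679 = 68948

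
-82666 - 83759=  - 166425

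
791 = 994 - 203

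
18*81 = 1458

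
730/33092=365/16546=0.02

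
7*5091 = 35637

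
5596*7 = 39172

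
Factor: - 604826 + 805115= 200289 = 3^1*66763^1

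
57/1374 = 19/458 = 0.04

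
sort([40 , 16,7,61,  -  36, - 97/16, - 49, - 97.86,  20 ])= [ - 97.86, - 49,-36, - 97/16,7,16,20,  40,61 ]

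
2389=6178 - 3789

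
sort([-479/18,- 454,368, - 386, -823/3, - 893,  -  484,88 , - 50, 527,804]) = [ - 893, - 484 ,  -  454, - 386, - 823/3,-50, - 479/18, 88  ,  368, 527, 804]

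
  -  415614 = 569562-985176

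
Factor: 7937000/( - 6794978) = -2^2*5^3*47^( - 1 )* 7937^1*72287^( - 1) = -3968500/3397489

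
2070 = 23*90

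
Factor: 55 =5^1* 11^1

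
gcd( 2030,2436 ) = 406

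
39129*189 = 7395381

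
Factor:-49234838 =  - 2^1*24617419^1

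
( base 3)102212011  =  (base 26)CKC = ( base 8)20704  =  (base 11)6549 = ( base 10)8644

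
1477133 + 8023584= 9500717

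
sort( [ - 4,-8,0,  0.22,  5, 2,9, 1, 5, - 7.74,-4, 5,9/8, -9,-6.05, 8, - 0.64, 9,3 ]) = [  -  9,-8, - 7.74,-6.05, - 4, - 4, - 0.64, 0 , 0.22,1,9/8,  2,3,5,5, 5,8, 9,9 ]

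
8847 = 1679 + 7168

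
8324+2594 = 10918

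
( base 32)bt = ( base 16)17d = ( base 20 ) j1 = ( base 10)381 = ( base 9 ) 463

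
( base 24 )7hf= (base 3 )20010000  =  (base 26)6f9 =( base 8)10547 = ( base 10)4455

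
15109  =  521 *29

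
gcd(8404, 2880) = 4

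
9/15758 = 9/15758 = 0.00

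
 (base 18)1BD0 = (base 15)2cc0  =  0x259E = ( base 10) 9630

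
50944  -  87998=  -  37054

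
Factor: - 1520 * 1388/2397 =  - 2109760/2397 = - 2^6*3^( - 1 )*5^1 * 17^( -1)* 19^1 *47^( - 1 )*347^1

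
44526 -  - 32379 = 76905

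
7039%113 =33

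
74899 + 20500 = 95399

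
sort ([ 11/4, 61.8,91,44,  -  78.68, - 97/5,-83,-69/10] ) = [  -  83, - 78.68, - 97/5, - 69/10, 11/4, 44, 61.8, 91]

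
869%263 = 80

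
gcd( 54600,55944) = 168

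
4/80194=2/40097 = 0.00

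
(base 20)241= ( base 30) TB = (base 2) 1101110001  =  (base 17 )30e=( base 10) 881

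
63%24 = 15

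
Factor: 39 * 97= 3^1*13^1*97^1 = 3783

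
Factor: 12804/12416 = 33/32 = 2^( - 5 )*3^1*11^1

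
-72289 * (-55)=3975895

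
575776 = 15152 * 38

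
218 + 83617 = 83835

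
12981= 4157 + 8824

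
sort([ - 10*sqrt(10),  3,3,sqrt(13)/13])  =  [-10*sqrt(10),sqrt (13 ) /13 , 3 , 3] 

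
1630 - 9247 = - 7617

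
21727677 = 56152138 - 34424461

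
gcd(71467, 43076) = 979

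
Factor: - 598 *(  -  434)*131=2^2*7^1*13^1*23^1*31^1 *131^1 =33998692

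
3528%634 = 358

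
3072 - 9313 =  - 6241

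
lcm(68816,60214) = 481712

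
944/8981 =944/8981 =0.11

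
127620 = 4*31905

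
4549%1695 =1159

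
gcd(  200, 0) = 200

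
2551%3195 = 2551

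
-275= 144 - 419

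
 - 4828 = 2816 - 7644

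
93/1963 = 93/1963 = 0.05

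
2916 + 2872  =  5788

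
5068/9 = 5068/9 = 563.11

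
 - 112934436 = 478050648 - 590985084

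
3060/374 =90/11 = 8.18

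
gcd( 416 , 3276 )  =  52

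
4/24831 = 4/24831 =0.00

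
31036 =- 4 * (  -  7759 )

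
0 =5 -5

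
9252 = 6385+2867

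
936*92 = 86112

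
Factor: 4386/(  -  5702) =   -  3^1 * 17^1*43^1*2851^( - 1 ) = - 2193/2851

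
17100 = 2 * 8550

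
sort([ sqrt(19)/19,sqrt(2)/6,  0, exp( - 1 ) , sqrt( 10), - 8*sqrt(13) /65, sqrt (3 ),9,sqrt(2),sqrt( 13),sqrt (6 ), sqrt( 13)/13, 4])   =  [ - 8*sqrt(13) /65,0,sqrt( 19)/19,sqrt( 2) /6, sqrt(13)/13,  exp ( - 1), sqrt(2),sqrt( 3),sqrt (6 ),sqrt(10 ),sqrt( 13),4, 9]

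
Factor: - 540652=-2^2*7^1*19309^1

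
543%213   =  117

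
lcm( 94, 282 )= 282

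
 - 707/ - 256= 2  +  195/256= 2.76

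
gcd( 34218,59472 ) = 18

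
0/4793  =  0=0.00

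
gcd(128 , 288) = 32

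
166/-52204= - 83/26102 = - 0.00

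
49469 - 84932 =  - 35463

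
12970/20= 1297/2 = 648.50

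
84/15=28/5=5.60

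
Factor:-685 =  - 5^1*137^1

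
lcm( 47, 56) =2632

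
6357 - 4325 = 2032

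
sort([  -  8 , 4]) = [ - 8, 4] 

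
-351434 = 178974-530408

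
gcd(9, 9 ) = 9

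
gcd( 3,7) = 1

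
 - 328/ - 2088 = 41/261= 0.16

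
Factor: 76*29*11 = 2^2*11^1*19^1*29^1  =  24244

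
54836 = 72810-17974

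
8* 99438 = 795504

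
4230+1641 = 5871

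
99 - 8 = 91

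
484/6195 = 484/6195  =  0.08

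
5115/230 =1023/46 = 22.24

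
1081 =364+717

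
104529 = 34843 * 3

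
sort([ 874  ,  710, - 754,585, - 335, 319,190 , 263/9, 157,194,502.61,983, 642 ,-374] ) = [ - 754, - 374,-335,263/9, 157,190,194, 319,502.61,585,  642 , 710, 874,983]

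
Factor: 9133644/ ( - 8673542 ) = - 2^1*3^1*13^1 * 1913^( - 1 )*2267^( - 1 )*58549^1= - 4566822/4336771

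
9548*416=3971968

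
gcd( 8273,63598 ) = 1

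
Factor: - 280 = -2^3*5^1*7^1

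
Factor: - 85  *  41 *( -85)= 5^2*17^2 * 41^1 =296225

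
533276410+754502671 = 1287779081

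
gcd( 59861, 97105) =1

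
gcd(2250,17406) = 18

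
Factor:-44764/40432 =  - 31/28 = -2^(-2 ) *7^(-1)*31^1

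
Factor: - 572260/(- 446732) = 155/121 = 5^1*11^( -2)*31^1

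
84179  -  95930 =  - 11751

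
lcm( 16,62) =496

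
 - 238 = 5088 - 5326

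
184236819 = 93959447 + 90277372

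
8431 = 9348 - 917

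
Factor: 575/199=5^2*23^1*199^(-1 )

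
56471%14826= 11993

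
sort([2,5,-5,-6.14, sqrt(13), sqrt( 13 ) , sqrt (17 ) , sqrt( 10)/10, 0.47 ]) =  [-6.14, - 5, sqrt( 10)/10, 0.47, 2 , sqrt( 13),sqrt( 13), sqrt( 17 ), 5] 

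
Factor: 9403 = 9403^1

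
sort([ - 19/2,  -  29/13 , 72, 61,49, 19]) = [- 19/2, - 29/13,19, 49 , 61,  72]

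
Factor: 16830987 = 3^1*367^1*15287^1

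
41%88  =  41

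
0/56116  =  0 = 0.00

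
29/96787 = 29/96787 = 0.00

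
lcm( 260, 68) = 4420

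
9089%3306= 2477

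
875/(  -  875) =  - 1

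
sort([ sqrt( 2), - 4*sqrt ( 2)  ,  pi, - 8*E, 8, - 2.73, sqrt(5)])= [ - 8*E, - 4*sqrt( 2),  -  2.73, sqrt(2 ), sqrt (5 ), pi, 8 ] 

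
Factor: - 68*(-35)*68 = 2^4*5^1*7^1  *  17^2 = 161840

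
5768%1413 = 116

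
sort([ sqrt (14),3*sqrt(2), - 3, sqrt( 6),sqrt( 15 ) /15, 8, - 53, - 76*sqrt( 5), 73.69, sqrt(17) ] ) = [ - 76*sqrt( 5), - 53 ,  -  3, sqrt( 15) /15, sqrt( 6), sqrt( 14 ),sqrt(17),3*sqrt ( 2), 8,  73.69] 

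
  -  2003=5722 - 7725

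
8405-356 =8049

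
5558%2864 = 2694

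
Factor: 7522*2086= 2^2*7^1*149^1*3761^1  =  15690892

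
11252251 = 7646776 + 3605475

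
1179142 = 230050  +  949092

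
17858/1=17858  =  17858.00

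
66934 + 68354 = 135288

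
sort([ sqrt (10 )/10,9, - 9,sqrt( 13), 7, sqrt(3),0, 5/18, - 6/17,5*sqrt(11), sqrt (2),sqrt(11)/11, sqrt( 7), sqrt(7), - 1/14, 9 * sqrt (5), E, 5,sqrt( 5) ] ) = [ - 9, - 6/17,- 1/14,0, 5/18, sqrt( 11)/11, sqrt ( 10)/10,sqrt(2), sqrt (3),sqrt (5), sqrt(7), sqrt( 7 ),  E, sqrt( 13 ) , 5, 7, 9,  5*sqrt ( 11), 9*sqrt( 5)] 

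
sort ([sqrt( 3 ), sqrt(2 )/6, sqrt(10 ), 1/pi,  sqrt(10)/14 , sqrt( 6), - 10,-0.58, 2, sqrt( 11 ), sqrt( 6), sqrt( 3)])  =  [ - 10, - 0.58, sqrt ( 10 ) /14, sqrt( 2 )/6, 1/pi,  sqrt( 3 ), sqrt(3 )  ,  2, sqrt( 6) , sqrt( 6),sqrt( 10 ),sqrt(11) ] 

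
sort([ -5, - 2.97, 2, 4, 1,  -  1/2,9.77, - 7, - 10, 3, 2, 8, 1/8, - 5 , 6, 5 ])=[ - 10, -7,-5, - 5,  -  2.97,-1/2, 1/8, 1, 2, 2,  3, 4, 5, 6,8 , 9.77]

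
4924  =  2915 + 2009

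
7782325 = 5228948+2553377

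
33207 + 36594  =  69801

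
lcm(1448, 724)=1448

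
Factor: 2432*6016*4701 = 68779917312=2^14 *3^1*19^1 * 47^1*1567^1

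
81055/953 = 85 + 50/953 = 85.05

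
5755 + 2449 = 8204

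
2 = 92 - 90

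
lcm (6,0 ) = 0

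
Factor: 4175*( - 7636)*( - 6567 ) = 2^2*3^1*5^2*11^1*23^1*83^1*167^1 * 199^1 = 209357930100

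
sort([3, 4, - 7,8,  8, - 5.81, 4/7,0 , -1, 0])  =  [ - 7, - 5.81, - 1, 0,  0,4/7,  3,  4,8,  8 ] 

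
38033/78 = 487 + 47/78 = 487.60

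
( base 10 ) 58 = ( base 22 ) 2e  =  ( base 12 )4A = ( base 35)1n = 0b111010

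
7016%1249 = 771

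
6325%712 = 629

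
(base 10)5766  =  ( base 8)13206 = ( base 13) 2817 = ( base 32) 5K6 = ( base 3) 21220120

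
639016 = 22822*28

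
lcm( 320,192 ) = 960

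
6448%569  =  189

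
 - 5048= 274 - 5322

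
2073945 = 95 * 21831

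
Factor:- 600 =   -  2^3 * 3^1 * 5^2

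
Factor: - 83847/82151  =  -3^1*19^1 * 113^(-1)*727^(-1 )* 1471^1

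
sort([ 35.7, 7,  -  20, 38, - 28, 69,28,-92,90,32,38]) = [ - 92, - 28,- 20,7, 28,32,35.7,38,  38, 69,90 ]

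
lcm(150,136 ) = 10200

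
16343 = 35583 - 19240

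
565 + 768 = 1333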